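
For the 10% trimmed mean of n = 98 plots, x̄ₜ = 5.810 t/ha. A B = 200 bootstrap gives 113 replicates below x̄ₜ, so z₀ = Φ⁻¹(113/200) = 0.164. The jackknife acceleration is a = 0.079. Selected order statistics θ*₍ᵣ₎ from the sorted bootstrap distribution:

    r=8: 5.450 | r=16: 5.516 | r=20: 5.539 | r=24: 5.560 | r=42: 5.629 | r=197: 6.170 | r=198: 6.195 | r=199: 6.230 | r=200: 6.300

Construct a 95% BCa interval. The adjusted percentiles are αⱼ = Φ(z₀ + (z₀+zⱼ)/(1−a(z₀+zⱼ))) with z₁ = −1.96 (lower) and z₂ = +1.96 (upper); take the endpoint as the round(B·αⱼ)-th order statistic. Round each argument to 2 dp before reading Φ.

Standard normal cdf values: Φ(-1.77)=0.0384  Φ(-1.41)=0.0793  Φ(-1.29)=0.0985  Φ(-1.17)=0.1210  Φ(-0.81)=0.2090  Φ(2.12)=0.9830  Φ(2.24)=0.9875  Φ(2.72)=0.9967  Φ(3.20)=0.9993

Lower: z₀ + z₁ = 0.164 + (-1.960) = -1.796; 1 − a(z₀+z₁) = 1 − (0.079)(-1.796) = 1.1419; argument = 0.164 + (-1.796)/1.1419 = -1.4088 → -1.41.
α₁ = Φ(-1.41) = 0.0793; rank = round(200 × 0.0793) = 16; θ*₍16₎ = 5.516.
Upper: z₀ + z₂ = 2.124; 1 − a(z₀+z₂) = 0.8322; argument = 2.7163 → 2.72; α₂ = 0.9967; rank = 199; θ*₍199₎ = 6.230.

(5.516, 6.230)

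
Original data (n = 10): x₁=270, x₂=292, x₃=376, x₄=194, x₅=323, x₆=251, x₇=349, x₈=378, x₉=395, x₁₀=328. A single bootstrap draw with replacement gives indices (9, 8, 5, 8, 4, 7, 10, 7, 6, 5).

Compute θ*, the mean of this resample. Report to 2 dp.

Resample values: 395, 378, 323, 378, 194, 349, 328, 349, 251, 323.
Mean = (395 + 378 + 323 + 378 + 194 + 349 + 328 + 349 + 251 + 323) / 10 = 3268.0 / 10 = 326.80

θ* = 326.80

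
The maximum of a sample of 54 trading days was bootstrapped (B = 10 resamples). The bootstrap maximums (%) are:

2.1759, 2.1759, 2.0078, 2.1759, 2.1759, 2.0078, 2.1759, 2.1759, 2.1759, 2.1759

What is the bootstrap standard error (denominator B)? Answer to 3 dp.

SE* = 0.067

Bootstrap SE is the standard deviation of the 10 replicate maximums.
Mean of replicates: (2.1759 + 2.1759 + 2.0078 + 2.1759 + 2.1759 + 2.0078 + 2.1759 + 2.1759 + 2.1759 + 2.1759) / 10 = 21.42280 / 10 = 2.14228
Sum of squared deviations: (+0.03362)² + (+0.03362)² + (−0.13448)² + (+0.03362)² + (+0.03362)² + (−0.13448)² + (+0.03362)² + (+0.03362)² + (+0.03362)² + (+0.03362)² = 0.04521
Variance = 0.04521 / 10 = 0.00452
SE* = √0.00452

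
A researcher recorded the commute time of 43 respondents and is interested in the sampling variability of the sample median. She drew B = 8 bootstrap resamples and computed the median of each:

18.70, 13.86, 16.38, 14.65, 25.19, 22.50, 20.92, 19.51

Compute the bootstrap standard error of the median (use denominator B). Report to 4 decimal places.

SE* = 3.6537

Bootstrap SE is the standard deviation of the 8 replicate medians.
Mean of replicates: (18.70 + 13.86 + 16.38 + 14.65 + 25.19 + 22.50 + 20.92 + 19.51) / 8 = 151.71000 / 8 = 18.96375
Sum of squared deviations: (−0.26375)² + (−5.10375)² + (−2.58375)² + (−4.31375)² + (+6.22625)² + (+3.53625)² + (+1.95625)² + (+0.54625)² = 106.79859
Variance = 106.79859 / 8 = 13.34982
SE* = √13.34982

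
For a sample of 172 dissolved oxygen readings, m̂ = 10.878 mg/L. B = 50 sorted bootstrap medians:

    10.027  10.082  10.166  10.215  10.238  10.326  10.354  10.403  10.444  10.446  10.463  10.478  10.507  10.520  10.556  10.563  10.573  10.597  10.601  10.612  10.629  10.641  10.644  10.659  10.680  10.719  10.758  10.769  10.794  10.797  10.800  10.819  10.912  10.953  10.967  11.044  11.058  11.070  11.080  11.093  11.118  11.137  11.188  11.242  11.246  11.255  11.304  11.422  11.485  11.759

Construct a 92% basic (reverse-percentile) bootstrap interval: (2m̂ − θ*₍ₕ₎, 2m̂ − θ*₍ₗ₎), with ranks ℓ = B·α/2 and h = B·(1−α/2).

(10.334, 11.674)

Percentile endpoints at ranks 2 and 48: θ*₍2₎ = 10.082, θ*₍48₎ = 11.422.
Basic interval reflects these around m̂:
  lower = 2 × 10.878 − 11.422 = 10.334
  upper = 2 × 10.878 − 10.082 = 11.674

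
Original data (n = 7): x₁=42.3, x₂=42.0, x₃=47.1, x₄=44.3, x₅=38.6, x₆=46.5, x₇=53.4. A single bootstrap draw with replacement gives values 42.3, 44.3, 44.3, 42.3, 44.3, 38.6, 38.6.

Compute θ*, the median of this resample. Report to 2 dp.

Sorted: 38.6, 38.6, 42.3, 42.3, 44.3, 44.3, 44.3
Median = middle value = 42.30

θ* = 42.30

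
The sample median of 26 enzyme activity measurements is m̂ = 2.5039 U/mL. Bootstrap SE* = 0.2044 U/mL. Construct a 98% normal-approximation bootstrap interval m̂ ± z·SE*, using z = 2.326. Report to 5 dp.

(2.02847, 2.97933)

Margin = 2.326 × 0.2044 = 0.475434
Interval: 2.5039 ± 0.475434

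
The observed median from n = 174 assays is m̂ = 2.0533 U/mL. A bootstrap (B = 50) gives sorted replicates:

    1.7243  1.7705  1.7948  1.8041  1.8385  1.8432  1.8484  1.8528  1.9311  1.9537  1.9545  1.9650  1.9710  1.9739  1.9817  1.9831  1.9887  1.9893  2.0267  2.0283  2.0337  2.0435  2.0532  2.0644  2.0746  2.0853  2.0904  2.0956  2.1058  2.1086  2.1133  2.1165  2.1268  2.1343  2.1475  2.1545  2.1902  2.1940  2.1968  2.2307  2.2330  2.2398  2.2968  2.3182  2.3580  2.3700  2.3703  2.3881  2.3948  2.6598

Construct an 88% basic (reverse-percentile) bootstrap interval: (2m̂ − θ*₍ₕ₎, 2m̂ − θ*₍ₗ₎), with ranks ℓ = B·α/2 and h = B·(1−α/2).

(1.7363, 2.3118)

Percentile endpoints at ranks 3 and 47: θ*₍3₎ = 1.7948, θ*₍47₎ = 2.3703.
Basic interval reflects these around m̂:
  lower = 2 × 2.0533 − 2.3703 = 1.7363
  upper = 2 × 2.0533 − 1.7948 = 2.3118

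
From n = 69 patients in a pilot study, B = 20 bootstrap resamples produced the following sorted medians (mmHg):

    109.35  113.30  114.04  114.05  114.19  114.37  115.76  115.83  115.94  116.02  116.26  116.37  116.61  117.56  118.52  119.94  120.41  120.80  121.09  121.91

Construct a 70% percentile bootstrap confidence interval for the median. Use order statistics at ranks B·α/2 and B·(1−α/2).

α = 0.30; lower rank = 20 × 0.150 = 3; upper rank = 20 × 0.850 = 17.
The 3rd smallest replicate is 114.04; the 17th is 120.41.

(114.04, 120.41)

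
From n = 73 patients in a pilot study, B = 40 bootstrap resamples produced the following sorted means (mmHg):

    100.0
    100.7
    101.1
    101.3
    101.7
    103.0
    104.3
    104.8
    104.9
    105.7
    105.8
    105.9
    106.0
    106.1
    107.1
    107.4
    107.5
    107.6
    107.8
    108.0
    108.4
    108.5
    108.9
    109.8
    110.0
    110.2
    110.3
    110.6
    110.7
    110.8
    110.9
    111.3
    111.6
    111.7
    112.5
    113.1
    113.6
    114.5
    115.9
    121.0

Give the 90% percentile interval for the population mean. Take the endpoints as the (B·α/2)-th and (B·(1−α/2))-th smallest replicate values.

α = 0.10; lower rank = 40 × 0.050 = 2; upper rank = 40 × 0.950 = 38.
The 2nd smallest replicate is 100.7; the 38th is 114.5.

(100.7, 114.5)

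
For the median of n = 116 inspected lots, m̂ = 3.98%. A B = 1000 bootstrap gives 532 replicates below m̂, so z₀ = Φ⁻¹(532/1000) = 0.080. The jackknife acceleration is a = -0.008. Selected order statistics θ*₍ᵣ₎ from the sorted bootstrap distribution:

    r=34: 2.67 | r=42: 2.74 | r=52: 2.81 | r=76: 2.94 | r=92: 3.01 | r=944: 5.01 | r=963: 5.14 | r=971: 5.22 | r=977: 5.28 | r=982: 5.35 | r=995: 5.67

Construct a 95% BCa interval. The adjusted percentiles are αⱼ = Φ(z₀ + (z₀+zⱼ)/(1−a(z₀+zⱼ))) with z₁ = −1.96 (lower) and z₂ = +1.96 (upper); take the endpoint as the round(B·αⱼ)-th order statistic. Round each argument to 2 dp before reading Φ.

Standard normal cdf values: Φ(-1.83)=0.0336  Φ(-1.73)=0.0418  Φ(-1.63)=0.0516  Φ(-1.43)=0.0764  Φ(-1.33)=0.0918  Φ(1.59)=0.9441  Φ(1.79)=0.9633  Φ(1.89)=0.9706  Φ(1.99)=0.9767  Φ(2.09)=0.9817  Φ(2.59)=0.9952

Lower: z₀ + z₁ = 0.080 + (-1.960) = -1.880; 1 − a(z₀+z₁) = 1 − (-0.008)(-1.880) = 0.9850; argument = 0.080 + (-1.880)/0.9850 = -1.8287 → -1.83.
α₁ = Φ(-1.83) = 0.0336; rank = round(1000 × 0.0336) = 34; θ*₍34₎ = 2.67.
Upper: z₀ + z₂ = 2.040; 1 − a(z₀+z₂) = 1.0163; argument = 2.0872 → 2.09; α₂ = 0.9817; rank = 982; θ*₍982₎ = 5.35.

(2.67, 5.35)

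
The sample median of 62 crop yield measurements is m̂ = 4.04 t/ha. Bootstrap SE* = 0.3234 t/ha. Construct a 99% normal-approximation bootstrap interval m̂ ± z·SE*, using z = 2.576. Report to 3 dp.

(3.207, 4.873)

Margin = 2.576 × 0.3234 = 0.8331
Interval: 4.04 ± 0.8331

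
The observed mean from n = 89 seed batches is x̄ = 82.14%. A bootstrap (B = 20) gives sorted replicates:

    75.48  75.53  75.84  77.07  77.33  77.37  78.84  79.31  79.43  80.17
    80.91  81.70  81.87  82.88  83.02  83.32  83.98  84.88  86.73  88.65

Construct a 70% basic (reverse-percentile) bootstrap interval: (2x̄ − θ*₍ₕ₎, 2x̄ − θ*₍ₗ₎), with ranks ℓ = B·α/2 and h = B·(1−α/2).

Percentile endpoints at ranks 3 and 17: θ*₍3₎ = 75.84, θ*₍17₎ = 83.98.
Basic interval reflects these around x̄:
  lower = 2 × 82.14 − 83.98 = 80.30
  upper = 2 × 82.14 − 75.84 = 88.44

(80.30, 88.44)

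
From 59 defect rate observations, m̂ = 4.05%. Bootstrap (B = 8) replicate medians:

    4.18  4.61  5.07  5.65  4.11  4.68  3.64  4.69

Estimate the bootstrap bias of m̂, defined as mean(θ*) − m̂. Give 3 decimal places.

mean(θ*) = (4.18 + 4.61 + 5.07 + 5.65 + 4.11 + 4.68 + 3.64 + 4.69) / 8 = 4.5788
bias = 4.5788 − 4.05

bias = +0.529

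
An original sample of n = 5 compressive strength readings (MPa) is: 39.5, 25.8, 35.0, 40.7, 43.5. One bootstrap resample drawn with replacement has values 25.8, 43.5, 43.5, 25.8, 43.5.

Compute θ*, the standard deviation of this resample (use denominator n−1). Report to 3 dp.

θ* = 9.695

Mean = 36.4200; sum of squared deviations = 375.9480
s² = 375.9480 / 4 = 93.9870
s = √93.9870 = 9.695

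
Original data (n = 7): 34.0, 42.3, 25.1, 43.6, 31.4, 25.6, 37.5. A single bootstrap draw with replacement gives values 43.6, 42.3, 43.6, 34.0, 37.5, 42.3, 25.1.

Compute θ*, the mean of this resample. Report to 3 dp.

Mean = (43.6 + 42.3 + 43.6 + 34.0 + 37.5 + 42.3 + 25.1) / 7 = 268.40 / 7 = 38.343

θ* = 38.343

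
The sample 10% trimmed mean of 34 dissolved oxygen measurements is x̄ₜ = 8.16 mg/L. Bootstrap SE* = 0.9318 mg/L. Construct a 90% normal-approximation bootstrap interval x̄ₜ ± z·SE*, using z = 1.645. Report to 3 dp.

(6.627, 9.693)

Margin = 1.645 × 0.9318 = 1.5328
Interval: 8.16 ± 1.5328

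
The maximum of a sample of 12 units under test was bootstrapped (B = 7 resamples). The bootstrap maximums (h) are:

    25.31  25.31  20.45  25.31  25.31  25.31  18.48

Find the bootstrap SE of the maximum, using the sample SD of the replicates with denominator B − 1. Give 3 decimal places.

SE* = 2.908

Bootstrap SE is the standard deviation of the 7 replicate maximums.
Mean of replicates: (25.31 + 25.31 + 20.45 + 25.31 + 25.31 + 25.31 + 18.48) / 7 = 165.4800 / 7 = 23.6400
Sum of squared deviations: (+1.6700)² + (+1.6700)² + (−3.1900)² + (+1.6700)² + (+1.6700)² + (+1.6700)² + (−5.1600)² = 50.7462
Variance = 50.7462 / 6 = 8.4577
SE* = √8.4577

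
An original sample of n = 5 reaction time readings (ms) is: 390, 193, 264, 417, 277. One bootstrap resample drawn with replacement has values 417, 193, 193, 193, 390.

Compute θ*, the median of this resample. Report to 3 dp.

Sorted: 193, 193, 193, 390, 417
Median = middle value = 193.000

θ* = 193.000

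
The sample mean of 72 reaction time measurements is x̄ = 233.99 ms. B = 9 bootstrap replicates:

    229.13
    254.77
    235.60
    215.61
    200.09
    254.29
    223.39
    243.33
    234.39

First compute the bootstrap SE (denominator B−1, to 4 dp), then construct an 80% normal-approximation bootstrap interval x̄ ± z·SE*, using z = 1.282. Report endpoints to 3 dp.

(211.188, 256.792)

Mean of replicates = 232.2889; sum of squared deviations = 2530.8561; SE* = √(2530.8561/8) = 17.7864
Margin = 1.282 × 17.7864 = 22.8022
Interval: 233.99 ± 22.8022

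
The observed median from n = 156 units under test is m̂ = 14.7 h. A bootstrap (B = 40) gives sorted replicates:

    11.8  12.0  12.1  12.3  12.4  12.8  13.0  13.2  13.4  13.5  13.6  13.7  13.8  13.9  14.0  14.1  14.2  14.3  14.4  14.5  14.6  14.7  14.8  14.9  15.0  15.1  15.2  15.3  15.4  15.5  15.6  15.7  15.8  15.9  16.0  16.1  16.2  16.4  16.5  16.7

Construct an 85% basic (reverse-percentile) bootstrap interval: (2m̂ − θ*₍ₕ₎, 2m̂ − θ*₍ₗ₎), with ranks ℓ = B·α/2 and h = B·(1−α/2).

(13.2, 17.3)

Percentile endpoints at ranks 3 and 37: θ*₍3₎ = 12.1, θ*₍37₎ = 16.2.
Basic interval reflects these around m̂:
  lower = 2 × 14.7 − 16.2 = 13.2
  upper = 2 × 14.7 − 12.1 = 17.3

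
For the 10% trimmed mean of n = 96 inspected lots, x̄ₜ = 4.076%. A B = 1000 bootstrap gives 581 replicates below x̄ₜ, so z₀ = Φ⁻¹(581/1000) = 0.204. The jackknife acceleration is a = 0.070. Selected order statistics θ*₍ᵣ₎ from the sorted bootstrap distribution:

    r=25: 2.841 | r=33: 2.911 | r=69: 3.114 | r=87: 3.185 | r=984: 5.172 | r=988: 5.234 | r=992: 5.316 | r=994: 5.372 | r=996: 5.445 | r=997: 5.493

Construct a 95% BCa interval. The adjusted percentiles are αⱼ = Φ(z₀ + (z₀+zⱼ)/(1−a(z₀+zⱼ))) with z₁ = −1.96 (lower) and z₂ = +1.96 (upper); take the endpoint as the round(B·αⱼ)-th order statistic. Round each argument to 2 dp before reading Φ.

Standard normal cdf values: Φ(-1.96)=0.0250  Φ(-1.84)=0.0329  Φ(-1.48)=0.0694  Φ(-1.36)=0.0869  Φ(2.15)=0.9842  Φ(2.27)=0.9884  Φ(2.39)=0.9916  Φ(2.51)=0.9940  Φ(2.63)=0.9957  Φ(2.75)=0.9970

Lower: z₀ + z₁ = 0.204 + (-1.960) = -1.756; 1 − a(z₀+z₁) = 1 − (0.070)(-1.756) = 1.1229; argument = 0.204 + (-1.756)/1.1229 = -1.3598 → -1.36.
α₁ = Φ(-1.36) = 0.0869; rank = round(1000 × 0.0869) = 87; θ*₍87₎ = 3.185.
Upper: z₀ + z₂ = 2.164; 1 − a(z₀+z₂) = 0.8485; argument = 2.7543 → 2.75; α₂ = 0.9970; rank = 997; θ*₍997₎ = 5.493.

(3.185, 5.493)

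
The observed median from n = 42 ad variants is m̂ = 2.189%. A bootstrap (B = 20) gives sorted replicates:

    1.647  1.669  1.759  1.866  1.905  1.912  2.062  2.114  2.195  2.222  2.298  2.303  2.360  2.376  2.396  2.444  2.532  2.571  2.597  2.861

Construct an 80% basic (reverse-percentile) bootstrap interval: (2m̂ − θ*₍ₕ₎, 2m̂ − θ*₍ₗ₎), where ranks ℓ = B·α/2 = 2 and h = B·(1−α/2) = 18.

Percentile endpoints at ranks 2 and 18: θ*₍2₎ = 1.669, θ*₍18₎ = 2.571.
Basic interval reflects these around m̂:
  lower = 2 × 2.189 − 2.571 = 1.807
  upper = 2 × 2.189 − 1.669 = 2.709

(1.807, 2.709)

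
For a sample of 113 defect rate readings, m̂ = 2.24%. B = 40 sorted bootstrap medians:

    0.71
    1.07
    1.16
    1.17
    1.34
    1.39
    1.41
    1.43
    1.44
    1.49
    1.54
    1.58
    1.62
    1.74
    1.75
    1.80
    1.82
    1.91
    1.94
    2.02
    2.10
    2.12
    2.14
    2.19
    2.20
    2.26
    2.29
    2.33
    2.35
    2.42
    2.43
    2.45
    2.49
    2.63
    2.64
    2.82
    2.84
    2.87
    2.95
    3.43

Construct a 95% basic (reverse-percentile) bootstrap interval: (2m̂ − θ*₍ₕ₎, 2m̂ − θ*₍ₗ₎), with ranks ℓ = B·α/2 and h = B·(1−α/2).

(1.53, 3.77)

Percentile endpoints at ranks 1 and 39: θ*₍1₎ = 0.71, θ*₍39₎ = 2.95.
Basic interval reflects these around m̂:
  lower = 2 × 2.24 − 2.95 = 1.53
  upper = 2 × 2.24 − 0.71 = 3.77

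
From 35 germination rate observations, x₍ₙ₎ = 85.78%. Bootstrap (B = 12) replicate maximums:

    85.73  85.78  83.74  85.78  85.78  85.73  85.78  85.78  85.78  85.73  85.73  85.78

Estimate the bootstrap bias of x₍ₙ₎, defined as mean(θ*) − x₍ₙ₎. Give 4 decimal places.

bias = −0.1867

mean(θ*) = (85.73 + 85.78 + 83.74 + 85.78 + 85.78 + 85.73 + 85.78 + 85.78 + 85.78 + 85.73 + 85.73 + 85.78) / 12 = 85.59333
bias = 85.59333 − 85.78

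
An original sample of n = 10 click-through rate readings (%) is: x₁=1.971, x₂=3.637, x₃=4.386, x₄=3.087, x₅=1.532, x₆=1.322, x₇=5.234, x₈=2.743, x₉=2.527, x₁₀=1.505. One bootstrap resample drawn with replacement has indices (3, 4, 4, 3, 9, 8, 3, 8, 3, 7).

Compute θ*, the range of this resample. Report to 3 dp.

θ* = 2.707

Resample values: 4.386, 3.087, 3.087, 4.386, 2.527, 2.743, 4.386, 2.743, 4.386, 5.234.
Range = 5.234 − 2.527 = 2.707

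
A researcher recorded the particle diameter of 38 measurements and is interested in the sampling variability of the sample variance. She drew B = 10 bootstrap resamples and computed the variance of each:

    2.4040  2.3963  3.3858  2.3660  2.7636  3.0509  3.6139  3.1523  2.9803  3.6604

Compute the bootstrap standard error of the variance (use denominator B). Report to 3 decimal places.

SE* = 0.465

Bootstrap SE is the standard deviation of the 10 replicate variances.
Mean of replicates: (2.4040 + 2.3963 + 3.3858 + 2.3660 + 2.7636 + 3.0509 + 3.6139 + 3.1523 + 2.9803 + 3.6604) / 10 = 29.77350 / 10 = 2.97735
Sum of squared deviations: (−0.57335)² + (−0.58105)² + (+0.40845)² + (−0.61135)² + (−0.21375)² + (+0.07355)² + (+0.63655)² + (+0.17495)² + (+0.00295)² + (+0.68305)² = 2.16040
Variance = 2.16040 / 10 = 0.21604
SE* = √0.21604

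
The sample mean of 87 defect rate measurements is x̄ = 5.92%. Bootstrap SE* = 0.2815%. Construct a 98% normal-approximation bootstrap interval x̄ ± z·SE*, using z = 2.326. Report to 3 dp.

Margin = 2.326 × 0.2815 = 0.6548
Interval: 5.92 ± 0.6548

(5.265, 6.575)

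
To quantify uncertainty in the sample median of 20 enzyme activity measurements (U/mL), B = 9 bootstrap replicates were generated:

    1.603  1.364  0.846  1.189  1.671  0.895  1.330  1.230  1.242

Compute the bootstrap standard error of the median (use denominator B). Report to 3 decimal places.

SE* = 0.261

Bootstrap SE is the standard deviation of the 9 replicate medians.
Mean of replicates: (1.603 + 1.364 + 0.846 + 1.189 + 1.671 + 0.895 + 1.330 + 1.230 + 1.242) / 9 = 11.3700 / 9 = 1.2633
Sum of squared deviations: (+0.3397)² + (+0.1007)² + (−0.4173)² + (−0.0743)² + (+0.4077)² + (−0.3683)² + (+0.0667)² + (−0.0333)² + (−0.0213)² = 0.6131
Variance = 0.6131 / 9 = 0.0681
SE* = √0.0681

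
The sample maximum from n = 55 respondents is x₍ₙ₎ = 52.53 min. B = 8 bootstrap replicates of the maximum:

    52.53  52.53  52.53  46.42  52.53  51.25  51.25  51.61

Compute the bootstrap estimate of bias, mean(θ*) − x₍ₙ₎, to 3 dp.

bias = −1.199

mean(θ*) = (52.53 + 52.53 + 52.53 + 46.42 + 52.53 + 51.25 + 51.25 + 51.61) / 8 = 51.3312
bias = 51.3312 − 52.53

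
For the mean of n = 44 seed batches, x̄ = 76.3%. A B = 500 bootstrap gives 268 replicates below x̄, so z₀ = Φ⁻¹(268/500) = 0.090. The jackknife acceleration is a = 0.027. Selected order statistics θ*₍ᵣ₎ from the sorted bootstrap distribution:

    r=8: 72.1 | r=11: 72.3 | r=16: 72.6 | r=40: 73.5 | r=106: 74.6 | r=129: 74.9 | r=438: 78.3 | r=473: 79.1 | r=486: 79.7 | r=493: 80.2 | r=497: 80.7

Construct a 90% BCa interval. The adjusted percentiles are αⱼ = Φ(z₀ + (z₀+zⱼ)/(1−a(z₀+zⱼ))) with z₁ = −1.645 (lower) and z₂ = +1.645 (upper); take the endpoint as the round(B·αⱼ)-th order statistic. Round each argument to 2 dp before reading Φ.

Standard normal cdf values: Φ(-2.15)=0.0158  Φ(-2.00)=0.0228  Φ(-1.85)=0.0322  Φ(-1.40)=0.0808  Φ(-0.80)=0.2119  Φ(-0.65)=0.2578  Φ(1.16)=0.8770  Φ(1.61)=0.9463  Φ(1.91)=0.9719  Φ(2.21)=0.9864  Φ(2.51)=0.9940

Lower: z₀ + z₁ = 0.090 + (-1.645) = -1.555; 1 − a(z₀+z₁) = 1 − (0.027)(-1.555) = 1.0420; argument = 0.090 + (-1.555)/1.0420 = -1.4023 → -1.40.
α₁ = Φ(-1.40) = 0.0808; rank = round(500 × 0.0808) = 40; θ*₍40₎ = 73.5.
Upper: z₀ + z₂ = 1.735; 1 − a(z₀+z₂) = 0.9532; argument = 1.9103 → 1.91; α₂ = 0.9719; rank = 486; θ*₍486₎ = 79.7.

(73.5, 79.7)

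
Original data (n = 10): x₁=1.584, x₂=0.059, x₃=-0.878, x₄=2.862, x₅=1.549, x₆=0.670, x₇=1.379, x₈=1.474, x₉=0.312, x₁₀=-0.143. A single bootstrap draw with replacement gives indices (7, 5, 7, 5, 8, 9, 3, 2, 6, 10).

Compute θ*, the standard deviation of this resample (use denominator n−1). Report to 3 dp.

Resample values: 1.379, 1.549, 1.379, 1.549, 1.474, 0.312, -0.878, 0.059, 0.670, -0.143.
Mean = 0.7350; sum of squared deviations = 6.7136
s² = 6.7136 / 9 = 0.7460
s = √0.7460 = 0.864

θ* = 0.864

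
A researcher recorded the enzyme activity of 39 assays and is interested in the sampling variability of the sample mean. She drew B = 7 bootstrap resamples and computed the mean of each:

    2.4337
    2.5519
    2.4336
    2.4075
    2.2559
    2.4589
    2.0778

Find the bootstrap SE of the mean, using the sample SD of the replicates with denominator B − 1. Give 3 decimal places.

Bootstrap SE is the standard deviation of the 7 replicate means.
Mean of replicates: (2.4337 + 2.5519 + 2.4336 + 2.4075 + 2.2559 + 2.4589 + 2.0778) / 7 = 16.61930 / 7 = 2.37419
Sum of squared deviations: (+0.05951)² + (+0.17771)² + (+0.05941)² + (+0.03331)² + (−0.11829)² + (+0.08471)² + (−0.29639)² = 0.14878
Variance = 0.14878 / 6 = 0.02480
SE* = √0.02480

SE* = 0.157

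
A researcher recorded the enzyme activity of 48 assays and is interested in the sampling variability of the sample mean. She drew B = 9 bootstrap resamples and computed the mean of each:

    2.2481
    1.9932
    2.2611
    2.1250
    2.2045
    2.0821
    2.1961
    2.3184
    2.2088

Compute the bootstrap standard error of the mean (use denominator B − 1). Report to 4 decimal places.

SE* = 0.0997

Bootstrap SE is the standard deviation of the 9 replicate means.
Mean of replicates: (2.2481 + 1.9932 + 2.2611 + 2.1250 + 2.2045 + 2.0821 + 2.1961 + 2.3184 + 2.2088) / 9 = 19.63730 / 9 = 2.18192
Sum of squared deviations: (+0.06618)² + (−0.18872)² + (+0.07918)² + (−0.05692)² + (+0.02258)² + (−0.09982)² + (+0.01418)² + (+0.13648)² + (+0.02688)² = 0.07953
Variance = 0.07953 / 8 = 0.00994
SE* = √0.00994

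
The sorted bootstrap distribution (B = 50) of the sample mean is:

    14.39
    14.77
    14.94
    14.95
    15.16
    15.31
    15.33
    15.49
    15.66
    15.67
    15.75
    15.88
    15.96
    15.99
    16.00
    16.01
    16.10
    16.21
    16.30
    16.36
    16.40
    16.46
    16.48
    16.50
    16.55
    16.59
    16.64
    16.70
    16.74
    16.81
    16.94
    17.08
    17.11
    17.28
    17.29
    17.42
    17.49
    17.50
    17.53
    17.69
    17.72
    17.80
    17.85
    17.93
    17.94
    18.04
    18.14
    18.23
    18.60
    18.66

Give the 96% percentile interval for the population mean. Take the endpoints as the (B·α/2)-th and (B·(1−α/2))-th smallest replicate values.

α = 0.04; lower rank = 50 × 0.020 = 1; upper rank = 50 × 0.980 = 49.
The 1st smallest replicate is 14.39; the 49th is 18.60.

(14.39, 18.60)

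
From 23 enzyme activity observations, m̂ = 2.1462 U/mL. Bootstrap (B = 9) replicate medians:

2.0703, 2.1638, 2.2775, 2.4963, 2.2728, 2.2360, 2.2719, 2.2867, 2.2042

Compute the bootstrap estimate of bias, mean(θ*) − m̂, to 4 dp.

mean(θ*) = (2.0703 + 2.1638 + 2.2775 + 2.4963 + 2.2728 + 2.2360 + 2.2719 + 2.2867 + 2.2042) / 9 = 2.25328
bias = 2.25328 − 2.1462

bias = +0.1071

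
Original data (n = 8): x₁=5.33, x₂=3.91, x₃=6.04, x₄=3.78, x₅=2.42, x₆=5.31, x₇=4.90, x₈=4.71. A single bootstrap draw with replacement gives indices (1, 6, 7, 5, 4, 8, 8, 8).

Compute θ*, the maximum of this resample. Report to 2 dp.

θ* = 5.33

Resample values: 5.33, 5.31, 4.90, 2.42, 3.78, 4.71, 4.71, 4.71.
Maximum = 5.33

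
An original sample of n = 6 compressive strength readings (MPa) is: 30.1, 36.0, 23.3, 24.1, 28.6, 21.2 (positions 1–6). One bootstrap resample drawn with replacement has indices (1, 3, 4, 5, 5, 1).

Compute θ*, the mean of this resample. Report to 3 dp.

θ* = 27.467

Resample values: 30.1, 23.3, 24.1, 28.6, 28.6, 30.1.
Mean = (30.1 + 23.3 + 24.1 + 28.6 + 28.6 + 30.1) / 6 = 164.80 / 6 = 27.467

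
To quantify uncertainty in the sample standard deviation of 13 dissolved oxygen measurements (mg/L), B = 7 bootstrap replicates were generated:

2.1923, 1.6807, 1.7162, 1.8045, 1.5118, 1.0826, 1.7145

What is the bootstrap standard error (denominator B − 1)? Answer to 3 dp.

SE* = 0.333

Bootstrap SE is the standard deviation of the 7 replicate standard deviations.
Mean of replicates: (2.1923 + 1.6807 + 1.7162 + 1.8045 + 1.5118 + 1.0826 + 1.7145) / 7 = 11.70260 / 7 = 1.67180
Sum of squared deviations: (+0.52050)² + (+0.00890)² + (+0.04440)² + (+0.13270)² + (−0.16000)² + (−0.58920)² + (+0.04270)² = 0.66516
Variance = 0.66516 / 6 = 0.11086
SE* = √0.11086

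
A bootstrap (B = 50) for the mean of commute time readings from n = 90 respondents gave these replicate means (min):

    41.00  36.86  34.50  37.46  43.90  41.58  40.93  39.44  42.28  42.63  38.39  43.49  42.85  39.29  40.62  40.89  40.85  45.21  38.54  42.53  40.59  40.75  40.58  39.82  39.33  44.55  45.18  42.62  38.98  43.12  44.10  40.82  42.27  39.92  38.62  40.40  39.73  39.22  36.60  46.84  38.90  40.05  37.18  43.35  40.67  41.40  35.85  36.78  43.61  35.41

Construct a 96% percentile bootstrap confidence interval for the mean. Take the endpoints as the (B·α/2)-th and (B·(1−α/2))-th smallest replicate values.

Sorted replicates: 34.50, 35.41, 35.85, 36.60, 36.78, 36.86, 37.18, 37.46, 38.39, 38.54, 38.62, 38.90, 38.98, 39.22, 39.29, 39.33, 39.44, 39.73, 39.82, 39.92, 40.05, 40.40, 40.58, 40.59, 40.62, 40.67, 40.75, 40.82, 40.85, 40.89, 40.93, 41.00, 41.40, 41.58, 42.27, 42.28, 42.53, 42.62, 42.63, 42.85, 43.12, 43.35, 43.49, 43.61, 43.90, 44.10, 44.55, 45.18, 45.21, 46.84
α = 0.04; lower rank = 50 × 0.020 = 1; upper rank = 50 × 0.980 = 49.
The 1st smallest replicate is 34.50; the 49th is 45.21.

(34.50, 45.21)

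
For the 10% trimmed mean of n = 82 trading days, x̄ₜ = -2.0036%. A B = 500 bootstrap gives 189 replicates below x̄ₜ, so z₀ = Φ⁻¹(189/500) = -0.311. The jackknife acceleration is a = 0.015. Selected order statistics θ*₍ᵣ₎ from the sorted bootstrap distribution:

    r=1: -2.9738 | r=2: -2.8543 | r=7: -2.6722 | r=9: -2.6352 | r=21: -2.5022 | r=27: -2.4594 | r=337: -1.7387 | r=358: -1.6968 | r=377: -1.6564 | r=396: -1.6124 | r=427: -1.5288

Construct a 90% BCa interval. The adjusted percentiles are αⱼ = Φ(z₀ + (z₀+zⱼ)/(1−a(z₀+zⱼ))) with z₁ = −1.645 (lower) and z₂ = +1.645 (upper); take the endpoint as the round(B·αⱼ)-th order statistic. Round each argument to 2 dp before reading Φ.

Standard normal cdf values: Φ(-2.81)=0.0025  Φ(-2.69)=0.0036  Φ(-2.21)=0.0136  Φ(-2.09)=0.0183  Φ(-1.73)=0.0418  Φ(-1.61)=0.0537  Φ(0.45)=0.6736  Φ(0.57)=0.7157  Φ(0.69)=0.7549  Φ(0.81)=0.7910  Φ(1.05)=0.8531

Lower: z₀ + z₁ = -0.311 + (-1.645) = -1.956; 1 − a(z₀+z₁) = 1 − (0.015)(-1.956) = 1.0293; argument = -0.311 + (-1.956)/1.0293 = -2.2112 → -2.21.
α₁ = Φ(-2.21) = 0.0136; rank = round(500 × 0.0136) = 7; θ*₍7₎ = -2.6722.
Upper: z₀ + z₂ = 1.334; 1 − a(z₀+z₂) = 0.9800; argument = 1.0502 → 1.05; α₂ = 0.8531; rank = 427; θ*₍427₎ = -1.5288.

(-2.6722, -1.5288)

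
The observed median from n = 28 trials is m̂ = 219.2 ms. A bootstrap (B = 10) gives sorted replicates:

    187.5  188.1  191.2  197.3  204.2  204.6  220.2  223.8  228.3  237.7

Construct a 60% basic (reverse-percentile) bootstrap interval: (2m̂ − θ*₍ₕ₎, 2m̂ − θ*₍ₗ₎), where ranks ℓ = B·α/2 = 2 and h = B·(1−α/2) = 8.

Percentile endpoints at ranks 2 and 8: θ*₍2₎ = 188.1, θ*₍8₎ = 223.8.
Basic interval reflects these around m̂:
  lower = 2 × 219.2 − 223.8 = 214.6
  upper = 2 × 219.2 − 188.1 = 250.3

(214.6, 250.3)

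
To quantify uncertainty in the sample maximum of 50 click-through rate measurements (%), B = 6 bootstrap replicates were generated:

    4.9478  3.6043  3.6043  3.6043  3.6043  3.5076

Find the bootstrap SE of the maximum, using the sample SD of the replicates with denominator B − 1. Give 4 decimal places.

SE* = 0.5577

Bootstrap SE is the standard deviation of the 6 replicate maximums.
Mean of replicates: (4.9478 + 3.6043 + 3.6043 + 3.6043 + 3.6043 + 3.5076) / 6 = 22.87260 / 6 = 3.81210
Sum of squared deviations: (+1.13570)² + (−0.20780)² + (−0.20780)² + (−0.20780)² + (−0.20780)² + (−0.30450)² = 1.55526
Variance = 1.55526 / 5 = 0.31105
SE* = √0.31105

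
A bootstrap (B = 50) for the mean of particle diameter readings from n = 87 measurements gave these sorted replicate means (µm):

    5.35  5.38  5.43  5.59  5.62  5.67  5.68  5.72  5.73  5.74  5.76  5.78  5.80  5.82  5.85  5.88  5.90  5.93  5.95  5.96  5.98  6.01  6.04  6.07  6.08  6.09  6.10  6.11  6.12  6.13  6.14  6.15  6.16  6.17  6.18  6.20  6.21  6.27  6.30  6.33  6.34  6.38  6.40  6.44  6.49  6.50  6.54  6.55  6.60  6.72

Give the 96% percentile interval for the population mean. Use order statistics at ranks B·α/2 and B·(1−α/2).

(5.35, 6.60)

α = 0.04; lower rank = 50 × 0.020 = 1; upper rank = 50 × 0.980 = 49.
The 1st smallest replicate is 5.35; the 49th is 6.60.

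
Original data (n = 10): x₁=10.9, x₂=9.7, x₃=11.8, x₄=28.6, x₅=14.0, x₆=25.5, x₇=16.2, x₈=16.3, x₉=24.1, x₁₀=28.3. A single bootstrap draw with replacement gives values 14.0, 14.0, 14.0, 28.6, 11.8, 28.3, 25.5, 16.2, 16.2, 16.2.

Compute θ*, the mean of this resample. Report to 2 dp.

Mean = (14.0 + 14.0 + 14.0 + 28.6 + 11.8 + 28.3 + 25.5 + 16.2 + 16.2 + 16.2) / 10 = 184.80 / 10 = 18.48

θ* = 18.48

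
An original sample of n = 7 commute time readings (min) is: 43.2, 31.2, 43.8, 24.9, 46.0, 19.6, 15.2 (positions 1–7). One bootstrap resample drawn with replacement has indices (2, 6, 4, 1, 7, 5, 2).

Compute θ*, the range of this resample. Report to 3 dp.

Resample values: 31.2, 19.6, 24.9, 43.2, 15.2, 46.0, 31.2.
Range = 46.0 − 15.2 = 30.800

θ* = 30.800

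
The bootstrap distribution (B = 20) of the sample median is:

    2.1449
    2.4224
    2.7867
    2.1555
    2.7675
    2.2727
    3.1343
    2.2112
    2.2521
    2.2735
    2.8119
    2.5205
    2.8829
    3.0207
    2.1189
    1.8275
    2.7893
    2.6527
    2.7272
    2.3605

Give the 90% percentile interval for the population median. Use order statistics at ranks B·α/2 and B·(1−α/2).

(1.8275, 3.0207)

Sorted replicates: 1.8275, 2.1189, 2.1449, 2.1555, 2.2112, 2.2521, 2.2727, 2.2735, 2.3605, 2.4224, 2.5205, 2.6527, 2.7272, 2.7675, 2.7867, 2.7893, 2.8119, 2.8829, 3.0207, 3.1343
α = 0.10; lower rank = 20 × 0.050 = 1; upper rank = 20 × 0.950 = 19.
The 1st smallest replicate is 1.8275; the 19th is 3.0207.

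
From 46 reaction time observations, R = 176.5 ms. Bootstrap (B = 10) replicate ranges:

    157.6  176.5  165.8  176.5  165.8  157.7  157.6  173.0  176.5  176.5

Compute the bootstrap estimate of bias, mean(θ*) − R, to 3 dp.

bias = −8.150

mean(θ*) = (157.6 + 176.5 + 165.8 + 176.5 + 165.8 + 157.7 + 157.6 + 173.0 + 176.5 + 176.5) / 10 = 168.3500
bias = 168.3500 − 176.5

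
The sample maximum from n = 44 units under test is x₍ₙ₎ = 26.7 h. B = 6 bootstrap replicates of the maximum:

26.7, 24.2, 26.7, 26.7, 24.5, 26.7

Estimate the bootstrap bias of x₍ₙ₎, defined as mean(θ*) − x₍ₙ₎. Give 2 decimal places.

mean(θ*) = (26.7 + 24.2 + 26.7 + 26.7 + 24.5 + 26.7) / 6 = 25.917
bias = 25.917 − 26.7

bias = −0.78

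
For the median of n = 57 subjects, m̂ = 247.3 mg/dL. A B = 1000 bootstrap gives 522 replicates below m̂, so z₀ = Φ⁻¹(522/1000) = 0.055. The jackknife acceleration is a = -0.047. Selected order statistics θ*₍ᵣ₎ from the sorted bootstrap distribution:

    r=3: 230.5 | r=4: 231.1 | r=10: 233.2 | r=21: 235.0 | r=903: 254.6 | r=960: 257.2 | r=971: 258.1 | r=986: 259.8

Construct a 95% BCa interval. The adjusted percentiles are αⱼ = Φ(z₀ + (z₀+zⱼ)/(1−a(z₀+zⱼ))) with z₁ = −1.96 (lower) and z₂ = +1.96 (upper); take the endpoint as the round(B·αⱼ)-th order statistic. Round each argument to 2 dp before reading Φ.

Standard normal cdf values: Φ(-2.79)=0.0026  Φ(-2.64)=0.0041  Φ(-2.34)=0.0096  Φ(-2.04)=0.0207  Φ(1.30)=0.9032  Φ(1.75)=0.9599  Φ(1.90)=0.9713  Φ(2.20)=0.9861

(235.0, 258.1)

Lower: z₀ + z₁ = 0.055 + (-1.960) = -1.905; 1 − a(z₀+z₁) = 1 − (-0.047)(-1.905) = 0.9105; argument = 0.055 + (-1.905)/0.9105 = -2.0373 → -2.04.
α₁ = Φ(-2.04) = 0.0207; rank = round(1000 × 0.0207) = 21; θ*₍21₎ = 235.0.
Upper: z₀ + z₂ = 2.015; 1 − a(z₀+z₂) = 1.0947; argument = 1.8957 → 1.90; α₂ = 0.9713; rank = 971; θ*₍971₎ = 258.1.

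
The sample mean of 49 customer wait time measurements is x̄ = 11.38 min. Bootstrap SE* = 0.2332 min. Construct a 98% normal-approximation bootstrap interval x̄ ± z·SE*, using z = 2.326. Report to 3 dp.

(10.838, 11.922)

Margin = 2.326 × 0.2332 = 0.5424
Interval: 11.38 ± 0.5424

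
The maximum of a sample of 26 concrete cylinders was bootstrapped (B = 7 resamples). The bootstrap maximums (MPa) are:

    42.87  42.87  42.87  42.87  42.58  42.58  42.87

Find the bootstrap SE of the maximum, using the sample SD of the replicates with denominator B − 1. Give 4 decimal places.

Bootstrap SE is the standard deviation of the 7 replicate maximums.
Mean of replicates: (42.87 + 42.87 + 42.87 + 42.87 + 42.58 + 42.58 + 42.87) / 7 = 299.51000 / 7 = 42.78714
Sum of squared deviations: (+0.08286)² + (+0.08286)² + (+0.08286)² + (+0.08286)² + (−0.20714)² + (−0.20714)² + (+0.08286)² = 0.12014
Variance = 0.12014 / 6 = 0.02002
SE* = √0.02002

SE* = 0.1415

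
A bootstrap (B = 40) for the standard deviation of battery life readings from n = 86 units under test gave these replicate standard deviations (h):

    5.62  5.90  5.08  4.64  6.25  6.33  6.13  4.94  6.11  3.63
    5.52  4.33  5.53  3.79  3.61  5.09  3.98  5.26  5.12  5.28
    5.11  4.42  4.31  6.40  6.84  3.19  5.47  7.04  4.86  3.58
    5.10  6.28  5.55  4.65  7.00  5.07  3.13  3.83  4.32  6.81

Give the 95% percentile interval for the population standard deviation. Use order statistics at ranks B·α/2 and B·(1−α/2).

Sorted replicates: 3.13, 3.19, 3.58, 3.61, 3.63, 3.79, 3.83, 3.98, 4.31, 4.32, 4.33, 4.42, 4.64, 4.65, 4.86, 4.94, 5.07, 5.08, 5.09, 5.10, 5.11, 5.12, 5.26, 5.28, 5.47, 5.52, 5.53, 5.55, 5.62, 5.90, 6.11, 6.13, 6.25, 6.28, 6.33, 6.40, 6.81, 6.84, 7.00, 7.04
α = 0.05; lower rank = 40 × 0.025 = 1; upper rank = 40 × 0.975 = 39.
The 1st smallest replicate is 3.13; the 39th is 7.00.

(3.13, 7.00)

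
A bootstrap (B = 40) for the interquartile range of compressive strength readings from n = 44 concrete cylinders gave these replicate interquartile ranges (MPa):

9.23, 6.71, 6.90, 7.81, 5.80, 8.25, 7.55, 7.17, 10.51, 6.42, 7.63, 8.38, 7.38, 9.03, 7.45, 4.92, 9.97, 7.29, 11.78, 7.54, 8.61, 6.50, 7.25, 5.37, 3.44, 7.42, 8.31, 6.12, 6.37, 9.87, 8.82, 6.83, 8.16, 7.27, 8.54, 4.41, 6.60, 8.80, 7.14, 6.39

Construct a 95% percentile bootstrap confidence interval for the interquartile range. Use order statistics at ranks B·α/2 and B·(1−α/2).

Sorted replicates: 3.44, 4.41, 4.92, 5.37, 5.80, 6.12, 6.37, 6.39, 6.42, 6.50, 6.60, 6.71, 6.83, 6.90, 7.14, 7.17, 7.25, 7.27, 7.29, 7.38, 7.42, 7.45, 7.54, 7.55, 7.63, 7.81, 8.16, 8.25, 8.31, 8.38, 8.54, 8.61, 8.80, 8.82, 9.03, 9.23, 9.87, 9.97, 10.51, 11.78
α = 0.05; lower rank = 40 × 0.025 = 1; upper rank = 40 × 0.975 = 39.
The 1st smallest replicate is 3.44; the 39th is 10.51.

(3.44, 10.51)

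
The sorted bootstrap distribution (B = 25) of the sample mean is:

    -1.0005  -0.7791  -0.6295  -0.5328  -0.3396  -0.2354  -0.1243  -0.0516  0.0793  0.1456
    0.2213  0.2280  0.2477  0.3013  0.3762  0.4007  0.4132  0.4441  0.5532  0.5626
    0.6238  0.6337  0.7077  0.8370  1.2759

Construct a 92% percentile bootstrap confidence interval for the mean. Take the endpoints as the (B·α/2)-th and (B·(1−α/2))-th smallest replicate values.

(-1.0005, 0.8370)

α = 0.08; lower rank = 25 × 0.040 = 1; upper rank = 25 × 0.960 = 24.
The 1st smallest replicate is -1.0005; the 24th is 0.8370.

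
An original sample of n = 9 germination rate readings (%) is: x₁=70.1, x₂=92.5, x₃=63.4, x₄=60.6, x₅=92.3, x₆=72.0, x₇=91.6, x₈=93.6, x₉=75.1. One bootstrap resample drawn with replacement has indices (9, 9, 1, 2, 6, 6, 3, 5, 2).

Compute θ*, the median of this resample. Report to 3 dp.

Resample values: 75.1, 75.1, 70.1, 92.5, 72.0, 72.0, 63.4, 92.3, 92.5.
Sorted: 63.4, 70.1, 72.0, 72.0, 75.1, 75.1, 92.3, 92.5, 92.5
Median = middle value = 75.100

θ* = 75.100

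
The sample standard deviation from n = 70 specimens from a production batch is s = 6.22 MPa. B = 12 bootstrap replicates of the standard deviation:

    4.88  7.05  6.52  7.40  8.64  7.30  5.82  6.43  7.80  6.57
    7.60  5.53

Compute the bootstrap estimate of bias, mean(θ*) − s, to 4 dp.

bias = +0.5750

mean(θ*) = (4.88 + 7.05 + 6.52 + 7.40 + 8.64 + 7.30 + 5.82 + 6.43 + 7.80 + 6.57 + 7.60 + 5.53) / 12 = 6.79500
bias = 6.79500 − 6.22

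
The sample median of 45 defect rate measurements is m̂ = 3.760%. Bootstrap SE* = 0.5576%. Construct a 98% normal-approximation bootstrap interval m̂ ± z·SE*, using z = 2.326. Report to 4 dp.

(2.4630, 5.0570)

Margin = 2.326 × 0.5576 = 1.29698
Interval: 3.760 ± 1.29698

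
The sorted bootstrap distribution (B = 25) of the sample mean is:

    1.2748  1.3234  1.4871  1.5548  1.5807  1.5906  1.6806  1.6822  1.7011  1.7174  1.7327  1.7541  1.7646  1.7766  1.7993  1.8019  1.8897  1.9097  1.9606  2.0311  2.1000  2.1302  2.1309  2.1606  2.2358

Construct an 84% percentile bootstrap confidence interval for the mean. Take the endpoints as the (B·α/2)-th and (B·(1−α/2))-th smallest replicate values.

(1.3234, 2.1309)

α = 0.16; lower rank = 25 × 0.080 = 2; upper rank = 25 × 0.920 = 23.
The 2nd smallest replicate is 1.3234; the 23rd is 2.1309.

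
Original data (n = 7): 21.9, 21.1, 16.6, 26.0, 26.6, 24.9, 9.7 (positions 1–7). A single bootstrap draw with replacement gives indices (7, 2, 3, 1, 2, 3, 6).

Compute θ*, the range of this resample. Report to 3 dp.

Resample values: 9.7, 21.1, 16.6, 21.9, 21.1, 16.6, 24.9.
Range = 24.9 − 9.7 = 15.200

θ* = 15.200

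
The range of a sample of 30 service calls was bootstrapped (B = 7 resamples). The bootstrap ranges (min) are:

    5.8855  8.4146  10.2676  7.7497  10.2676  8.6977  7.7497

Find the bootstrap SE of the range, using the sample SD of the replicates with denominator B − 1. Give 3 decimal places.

Bootstrap SE is the standard deviation of the 7 replicate ranges.
Mean of replicates: (5.8855 + 8.4146 + 10.2676 + 7.7497 + 10.2676 + 8.6977 + 7.7497) / 7 = 59.03240 / 7 = 8.43320
Sum of squared deviations: (−2.54770)² + (−0.01860)² + (+1.83440)² + (−0.68350)² + (+1.83440)² + (+0.26450)² + (−0.68350)² = 14.22547
Variance = 14.22547 / 6 = 2.37091
SE* = √2.37091

SE* = 1.540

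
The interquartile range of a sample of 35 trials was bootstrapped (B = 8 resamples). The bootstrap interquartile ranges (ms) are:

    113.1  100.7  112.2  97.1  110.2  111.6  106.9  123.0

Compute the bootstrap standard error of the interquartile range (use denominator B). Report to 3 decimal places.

SE* = 7.460

Bootstrap SE is the standard deviation of the 8 replicate interquartile ranges.
Mean of replicates: (113.1 + 100.7 + 112.2 + 97.1 + 110.2 + 111.6 + 106.9 + 123.0) / 8 = 874.8000 / 8 = 109.3500
Sum of squared deviations: (+3.7500)² + (−8.6500)² + (+2.8500)² + (−12.2500)² + (+0.8500)² + (+2.2500)² + (−2.4500)² + (+13.6500)² = 445.1800
Variance = 445.1800 / 8 = 55.6475
SE* = √55.6475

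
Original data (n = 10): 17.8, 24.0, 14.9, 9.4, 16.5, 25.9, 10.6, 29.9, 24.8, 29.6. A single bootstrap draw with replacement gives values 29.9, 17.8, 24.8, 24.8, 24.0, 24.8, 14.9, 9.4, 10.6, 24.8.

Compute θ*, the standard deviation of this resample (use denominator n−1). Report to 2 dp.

θ* = 6.95

Mean = 20.5800; sum of squared deviations = 434.3760
s² = 434.3760 / 9 = 48.2640
s = √48.2640 = 6.95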